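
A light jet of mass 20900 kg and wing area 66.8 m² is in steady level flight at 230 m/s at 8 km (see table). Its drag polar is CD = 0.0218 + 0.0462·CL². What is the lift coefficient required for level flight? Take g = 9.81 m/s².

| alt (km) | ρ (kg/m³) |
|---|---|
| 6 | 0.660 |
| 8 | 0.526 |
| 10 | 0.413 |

CL = 0.221

At 8 km, from the table: ρ = 0.526 kg/m³.
In steady level flight, lift balances weight: W = mg = 20900 × 9.81 = 2.0503×10^5 N.
Dynamic pressure q = 0.5 × 0.526 × 230² = 13910 Pa.
CL = 2W/(ρv²S) = 2×2.0503×10^5/(0.526×230²×66.8) = 0.2206.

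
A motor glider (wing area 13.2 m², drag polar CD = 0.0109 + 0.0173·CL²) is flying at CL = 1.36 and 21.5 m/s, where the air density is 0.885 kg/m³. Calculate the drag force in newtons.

CD = 0.0109 + 0.0173 × 1.36² = 0.0429
D = ½ρv²S·CD = ½ × 0.885 × 21.5² × 13.2 × 0.0429 = 116 N

D = 116 N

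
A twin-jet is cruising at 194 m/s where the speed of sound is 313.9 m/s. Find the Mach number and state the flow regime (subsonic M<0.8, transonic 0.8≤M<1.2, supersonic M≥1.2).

M = 0.618 (subsonic)

M = v/a = 194 / 313.9 = 0.618
M = 0.618 → subsonic.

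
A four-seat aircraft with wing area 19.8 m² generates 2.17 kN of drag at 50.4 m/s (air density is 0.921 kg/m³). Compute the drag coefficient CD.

CD = 0.0937

From D = ½ρv²S·CD, rearranging gives CD = 2D/(ρv²S).
CD = 2 × 2170 / (0.921 × 50.4² × 19.8) = 0.0937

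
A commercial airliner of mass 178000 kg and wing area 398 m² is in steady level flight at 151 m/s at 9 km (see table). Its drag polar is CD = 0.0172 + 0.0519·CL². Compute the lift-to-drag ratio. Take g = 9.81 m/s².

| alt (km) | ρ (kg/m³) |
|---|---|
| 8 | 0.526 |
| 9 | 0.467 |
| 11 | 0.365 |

L/D = 15.7

At 9 km, from the table: ρ = 0.467 kg/m³.
Weight W = mg = 178000 × 9.81 = 1.7462×10^6 N; in level flight L = W.
Dynamic pressure q = 0.5 × 0.467 × 151² = 5324 Pa.
CL = 2W/(ρv²S) = 2×1.7462×10^6/(0.467×151²×398) = 0.8241.
CD = 0.0172 + 0.0519 × 0.8241² = 0.05245.
L/D = CL/CD = 0.8241 / 0.05245 = 15.7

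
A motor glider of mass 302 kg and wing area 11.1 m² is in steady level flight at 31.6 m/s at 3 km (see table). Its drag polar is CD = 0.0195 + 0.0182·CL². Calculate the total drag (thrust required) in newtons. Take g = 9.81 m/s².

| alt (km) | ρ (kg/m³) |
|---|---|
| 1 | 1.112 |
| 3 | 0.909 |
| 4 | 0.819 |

At 3 km, from the table: ρ = 0.909 kg/m³.
Weight W = mg = 302 × 9.81 = 2962.6 N; in level flight L = W.
Dynamic pressure q = 0.5 × 0.909 × 31.6² = 453.8 Pa.
CL = 2W/(ρv²S) = 2×2962.6/(0.909×31.6²×11.1) = 0.5881.
CD = 0.0195 + 0.0182 × 0.5881² = 0.02579.
D = q·S·CD = 453.8 × 11.1 × 0.02579 = 129.9 N

D = 130 N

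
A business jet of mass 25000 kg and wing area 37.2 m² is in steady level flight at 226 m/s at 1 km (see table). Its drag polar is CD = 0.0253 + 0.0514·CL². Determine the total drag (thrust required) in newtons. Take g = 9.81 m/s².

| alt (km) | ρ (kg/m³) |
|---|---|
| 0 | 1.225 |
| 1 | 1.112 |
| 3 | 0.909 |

At 1 km, from the table: ρ = 1.112 kg/m³.
Weight W = mg = 25000 × 9.81 = 2.4525×10^5 N; in level flight L = W.
q = ½ρv² = ½ × 1.112 × 226² = 28400 Pa.
CL = 2W/(ρv²S) = 2×2.4525×10^5/(1.112×226²×37.2) = 0.2322.
CD = 0.0253 + 0.0514 × 0.2322² = 0.02807.
D = q·S·CD = 28400 × 37.2 × 0.02807 = 29650 N

D = 29700 N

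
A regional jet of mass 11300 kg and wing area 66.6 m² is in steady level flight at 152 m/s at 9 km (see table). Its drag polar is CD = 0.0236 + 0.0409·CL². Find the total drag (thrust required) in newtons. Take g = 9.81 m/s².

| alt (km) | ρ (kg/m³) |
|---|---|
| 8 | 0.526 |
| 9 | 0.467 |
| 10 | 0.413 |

D = 9880 N

At 9 km, from the table: ρ = 0.467 kg/m³.
In steady level flight, lift balances weight: W = mg = 11300 × 9.81 = 1.1085×10^5 N.
q = ½ρv² = ½ × 0.467 × 152² = 5395 Pa.
CL = W/(q·S) = 1.1085×10^5 / (5395 × 66.6) = 0.3085.
CD = 0.0236 + 0.0409 × 0.3085² = 0.02749.
D = q·S·CD = 5395 × 66.6 × 0.02749 = 9878 N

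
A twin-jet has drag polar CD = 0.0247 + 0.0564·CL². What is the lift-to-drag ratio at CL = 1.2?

CD = 0.0247 + 0.0564 × 1.2² = 0.1059
L/D = CL/CD = 1.2 / 0.1059 = 11.3

L/D = 11.3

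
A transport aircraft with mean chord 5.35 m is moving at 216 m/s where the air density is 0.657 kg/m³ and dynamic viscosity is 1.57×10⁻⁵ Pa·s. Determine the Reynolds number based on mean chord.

Re = 4.84×10^7

Re = ρ·v·c/μ = 0.657 × 216 × 5.35 / (1.57×10⁻⁵) = 4.84×10^7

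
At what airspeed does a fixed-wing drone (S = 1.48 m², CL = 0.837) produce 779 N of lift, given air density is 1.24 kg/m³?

L = ½ρv²S·CL ⇒ v = √(2L/(ρ·S·CL))
v = √(2 × 779 / (1.24 × 1.48 × 0.837)) = √1014 = 31.8 m/s

v = 31.8 m/s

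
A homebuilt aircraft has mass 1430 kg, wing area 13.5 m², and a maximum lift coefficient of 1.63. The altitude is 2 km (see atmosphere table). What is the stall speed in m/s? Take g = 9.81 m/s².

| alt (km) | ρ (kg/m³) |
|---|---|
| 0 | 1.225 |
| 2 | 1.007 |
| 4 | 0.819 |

At 2 km, from the table: ρ = 1.007 kg/m³.
Stall occurs when L = W at CL,max. W = mg = 1430 × 9.81 = 14030 N.
From L = ½ρV²S·CL,max = W: V_stall = √(2W/(ρSCL,max)) = √(2·14030/(1.007·13.5·1.63))
V_stall = √1266 = 35.6 m/s

V_stall = 35.6 m/s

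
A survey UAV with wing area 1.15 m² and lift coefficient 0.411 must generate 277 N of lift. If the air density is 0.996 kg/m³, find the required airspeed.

v = 34.3 m/s

L = ½ρv²S·CL ⇒ v = √(2L/(ρ·S·CL))
v = √(2 × 277 / (0.996 × 1.15 × 0.411)) = √1177 = 34.3 m/s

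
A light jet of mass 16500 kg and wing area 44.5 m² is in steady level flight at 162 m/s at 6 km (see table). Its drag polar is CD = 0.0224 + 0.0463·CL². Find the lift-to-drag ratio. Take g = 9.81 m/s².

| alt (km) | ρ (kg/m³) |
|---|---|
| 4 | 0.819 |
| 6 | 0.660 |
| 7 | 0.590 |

L/D = 13.7

At 6 km, from the table: ρ = 0.660 kg/m³.
Level flight ⇒ L = W = m·g = 16500 × 9.81 = 1.6186×10^5 N.
Dynamic pressure q = 0.5 × 0.66 × 162² = 8661 Pa.
CL = W/(q·S) = 1.6186×10^5 / (8661 × 44.5) = 0.42.
CD = 0.0224 + 0.0463 × 0.42² = 0.03057.
L/D = CL/CD = 0.42 / 0.03057 = 13.7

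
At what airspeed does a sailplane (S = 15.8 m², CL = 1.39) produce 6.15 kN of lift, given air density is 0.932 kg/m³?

L = ½ρv²S·CL ⇒ v = √(2L/(ρ·S·CL))
v = √(2 × 6150 / (0.932 × 15.8 × 1.39)) = √600.9 = 24.5 m/s

v = 24.5 m/s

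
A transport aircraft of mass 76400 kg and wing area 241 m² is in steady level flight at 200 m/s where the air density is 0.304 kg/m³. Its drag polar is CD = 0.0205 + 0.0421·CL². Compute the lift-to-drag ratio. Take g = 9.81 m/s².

Level flight ⇒ L = W = m·g = 76400 × 9.81 = 7.4948×10^5 N.
Dynamic pressure q = 0.5 × 0.304 × 200² = 6080 Pa.
CL = W/(q·S) = 7.4948×10^5 / (6080 × 241) = 0.5115.
CD = 0.0205 + 0.0421 × 0.5115² = 0.03151.
L/D = CL/CD = 0.5115 / 0.03151 = 16.2

L/D = 16.2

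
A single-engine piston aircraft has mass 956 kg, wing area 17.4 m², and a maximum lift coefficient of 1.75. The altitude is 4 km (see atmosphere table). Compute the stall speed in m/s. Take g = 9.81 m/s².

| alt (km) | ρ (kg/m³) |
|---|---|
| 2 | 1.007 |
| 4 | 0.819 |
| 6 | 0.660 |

V_stall = 27.4 m/s

At 4 km, from the table: ρ = 0.819 kg/m³.
Stall occurs when L = W at CL,max. W = mg = 956 × 9.81 = 9378 N.
V_stall = √(2W/(ρ·S·CL,max)) = √(2 × 9378 / (0.819 × 17.4 × 1.75))
V_stall = √752.1 = 27.4 m/s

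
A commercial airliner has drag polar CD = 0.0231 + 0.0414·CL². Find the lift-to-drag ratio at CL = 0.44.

L/D = 14.1

CD = 0.0231 + 0.0414 × 0.44² = 0.03112
L/D = CL/CD = 0.44 / 0.03112 = 14.1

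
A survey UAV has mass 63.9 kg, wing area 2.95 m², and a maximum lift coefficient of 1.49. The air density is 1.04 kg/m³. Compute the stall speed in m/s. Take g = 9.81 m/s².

V_stall = 16.6 m/s

At stall, lift equals weight: L = W = m·g = 63.9 × 9.81 = 626.9 N.
From L = ½ρV²S·CL,max = W: V_stall = √(2W/(ρSCL,max)) = √(2·626.9/(1.04·2.95·1.49))
V_stall = √274.3 = 16.6 m/s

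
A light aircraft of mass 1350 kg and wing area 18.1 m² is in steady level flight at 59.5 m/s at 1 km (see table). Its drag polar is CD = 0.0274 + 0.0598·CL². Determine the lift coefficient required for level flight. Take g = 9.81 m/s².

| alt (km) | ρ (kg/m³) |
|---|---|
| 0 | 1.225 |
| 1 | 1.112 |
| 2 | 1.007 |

CL = 0.372

At 1 km, from the table: ρ = 1.112 kg/m³.
Weight W = mg = 1350 × 9.81 = 13244 N; in level flight L = W.
q = ½ρv² = ½ × 1.112 × 59.5² = 1968 Pa.
Required CL = L/(qS) = 13244/(1968·18.1) = 0.3717.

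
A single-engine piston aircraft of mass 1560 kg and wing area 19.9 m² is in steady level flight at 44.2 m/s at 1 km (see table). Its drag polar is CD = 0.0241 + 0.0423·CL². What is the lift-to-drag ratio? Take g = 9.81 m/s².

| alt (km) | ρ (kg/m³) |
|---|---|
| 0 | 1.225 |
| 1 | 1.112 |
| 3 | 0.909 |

L/D = 15.6

At 1 km, from the table: ρ = 1.112 kg/m³.
Weight W = mg = 1560 × 9.81 = 15304 N; in level flight L = W.
q = ½ρv² = ½ × 1.112 × 44.2² = 1086 Pa.
Required CL = L/(qS) = 15304/(1086·19.9) = 0.708.
CD = 0.0241 + 0.0423 × 0.708² = 0.0453.
L/D = CL/CD = 0.708 / 0.0453 = 15.6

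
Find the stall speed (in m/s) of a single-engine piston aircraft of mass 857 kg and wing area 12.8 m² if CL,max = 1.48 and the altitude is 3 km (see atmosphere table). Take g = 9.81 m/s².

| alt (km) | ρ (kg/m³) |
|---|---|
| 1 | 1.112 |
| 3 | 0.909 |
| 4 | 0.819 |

At 3 km, from the table: ρ = 0.909 kg/m³.
At stall, lift equals weight: L = W = m·g = 857 × 9.81 = 8407 N.
From L = ½ρV²S·CL,max = W: V_stall = √(2W/(ρSCL,max)) = √(2·8407/(0.909·12.8·1.48))
V_stall = √976.4 = 31.2 m/s

V_stall = 31.2 m/s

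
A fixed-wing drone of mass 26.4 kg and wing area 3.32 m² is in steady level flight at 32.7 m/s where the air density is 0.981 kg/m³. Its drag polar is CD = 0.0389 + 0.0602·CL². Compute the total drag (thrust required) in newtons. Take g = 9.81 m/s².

D = 70.1 N

Level flight ⇒ L = W = m·g = 26.4 × 9.81 = 258.98 N.
q = ½ρv² = ½ × 0.981 × 32.7² = 524.5 Pa.
CL = W/(q·S) = 258.98 / (524.5 × 3.32) = 0.1487.
CD = 0.0389 + 0.0602 × 0.1487² = 0.04023.
D = q·S·CD = 524.5 × 3.32 × 0.04023 = 70.06 N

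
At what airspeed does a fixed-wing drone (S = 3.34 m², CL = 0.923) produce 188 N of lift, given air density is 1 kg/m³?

v = 11 m/s

L = ½ρv²S·CL ⇒ v = √(2L/(ρ·S·CL))
v = √(2 × 188 / (1 × 3.34 × 0.923)) = √122 = 11 m/s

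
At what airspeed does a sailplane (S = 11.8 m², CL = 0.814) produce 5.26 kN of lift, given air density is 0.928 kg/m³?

L = ½ρv²S·CL ⇒ v = √(2L/(ρ·S·CL))
v = √(2 × 5260 / (0.928 × 11.8 × 0.814)) = √1180 = 34.4 m/s

v = 34.4 m/s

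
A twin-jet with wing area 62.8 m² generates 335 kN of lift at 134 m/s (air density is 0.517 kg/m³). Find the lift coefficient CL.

CL = 1.15

From L = ½ρv²S·CL, rearranging gives CL = 2L/(ρv²S).
CL = 2 × 3.35×10^5 / (0.517 × 134² × 62.8) = 1.15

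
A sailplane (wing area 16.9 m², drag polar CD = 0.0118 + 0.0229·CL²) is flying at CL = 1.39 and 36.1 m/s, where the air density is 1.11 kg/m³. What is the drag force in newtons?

CD = 0.0118 + 0.0229 × 1.39² = 0.05605
D = ½ρv²S·CD = ½ × 1.11 × 36.1² × 16.9 × 0.05605 = 685 N

D = 685 N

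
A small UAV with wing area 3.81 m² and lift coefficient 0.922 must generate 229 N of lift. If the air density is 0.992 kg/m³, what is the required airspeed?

v = 11.5 m/s

L = ½ρv²S·CL ⇒ v = √(2L/(ρ·S·CL))
v = √(2 × 229 / (0.992 × 3.81 × 0.922)) = √131.4 = 11.5 m/s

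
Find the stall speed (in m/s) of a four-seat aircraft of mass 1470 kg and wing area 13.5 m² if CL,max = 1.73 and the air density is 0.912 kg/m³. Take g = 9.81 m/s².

V_stall = 36.8 m/s

Stall occurs when L = W at CL,max. W = mg = 1470 × 9.81 = 14420 N.
V_stall = √(2W/(ρ·S·CL,max)) = √(2 × 14420 / (0.912 × 13.5 × 1.73))
V_stall = √1354 = 36.8 m/s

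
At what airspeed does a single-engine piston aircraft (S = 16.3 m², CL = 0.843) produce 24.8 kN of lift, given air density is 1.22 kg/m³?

L = ½ρv²S·CL ⇒ v = √(2L/(ρ·S·CL))
v = √(2 × 24800 / (1.22 × 16.3 × 0.843)) = √2959 = 54.4 m/s

v = 54.4 m/s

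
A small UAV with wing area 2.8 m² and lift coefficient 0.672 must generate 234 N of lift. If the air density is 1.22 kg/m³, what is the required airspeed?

v = 14.3 m/s

L = ½ρv²S·CL ⇒ v = √(2L/(ρ·S·CL))
v = √(2 × 234 / (1.22 × 2.8 × 0.672)) = √203.9 = 14.3 m/s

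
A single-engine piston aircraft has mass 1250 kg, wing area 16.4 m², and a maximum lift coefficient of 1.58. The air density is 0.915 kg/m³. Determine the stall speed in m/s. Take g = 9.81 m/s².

V_stall = 32.2 m/s

At stall, lift equals weight: L = W = m·g = 1250 × 9.81 = 12260 N.
V_stall = √(2W/(ρ·S·CL,max)) = √(2 × 12260 / (0.915 × 16.4 × 1.58))
V_stall = √1034 = 32.2 m/s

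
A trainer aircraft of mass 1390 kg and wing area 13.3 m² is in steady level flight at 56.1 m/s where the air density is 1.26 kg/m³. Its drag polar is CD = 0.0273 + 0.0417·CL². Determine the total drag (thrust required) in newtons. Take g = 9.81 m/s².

Level flight ⇒ L = W = m·g = 1390 × 9.81 = 13636 N.
q = ½ρv² = ½ × 1.26 × 56.1² = 1983 Pa.
CL = 2W/(ρv²S) = 2×13636/(1.26×56.1²×13.3) = 0.5171.
CD = 0.0273 + 0.0417 × 0.5171² = 0.03845.
D = q·S·CD = 1983 × 13.3 × 0.03845 = 1014 N

D = 1010 N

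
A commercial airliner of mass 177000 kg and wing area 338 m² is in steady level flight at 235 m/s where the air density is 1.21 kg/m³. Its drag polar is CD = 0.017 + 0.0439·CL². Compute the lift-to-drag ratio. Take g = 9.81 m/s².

L/D = 8.52

Weight W = mg = 177000 × 9.81 = 1.7364×10^6 N; in level flight L = W.
q = ½ρv² = ½ × 1.21 × 235² = 33410 Pa.
CL = W/(q·S) = 1.7364×10^6 / (33410 × 338) = 0.1538.
CD = 0.017 + 0.0439 × 0.1538² = 0.01804.
L/D = CL/CD = 0.1538 / 0.01804 = 8.52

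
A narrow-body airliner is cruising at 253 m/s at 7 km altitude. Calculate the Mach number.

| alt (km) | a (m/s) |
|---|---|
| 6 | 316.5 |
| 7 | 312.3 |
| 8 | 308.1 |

At 7 km, from the table: a = 312.3 m/s.
M = v/a = 253 / 312.3 = 0.81

M = 0.81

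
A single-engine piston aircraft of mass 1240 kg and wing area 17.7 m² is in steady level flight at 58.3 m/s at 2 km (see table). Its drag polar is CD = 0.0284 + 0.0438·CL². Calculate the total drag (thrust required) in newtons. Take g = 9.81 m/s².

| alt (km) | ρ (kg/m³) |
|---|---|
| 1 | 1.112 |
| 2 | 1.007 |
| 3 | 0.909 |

D = 1070 N

At 2 km, from the table: ρ = 1.007 kg/m³.
Level flight ⇒ L = W = m·g = 1240 × 9.81 = 12164 N.
Dynamic pressure q = 0.5 × 1.007 × 58.3² = 1711 Pa.
CL = W/(q·S) = 12164 / (1711 × 17.7) = 0.4016.
CD = 0.0284 + 0.0438 × 0.4016² = 0.03546.
D = q·S·CD = 1711 × 17.7 × 0.03546 = 1074 N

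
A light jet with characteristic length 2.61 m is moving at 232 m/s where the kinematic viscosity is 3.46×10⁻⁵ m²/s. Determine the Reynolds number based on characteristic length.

Re = v·c/ν = 232 × 2.61 / (3.46×10⁻⁵) = 1.75×10^7

Re = 1.75×10^7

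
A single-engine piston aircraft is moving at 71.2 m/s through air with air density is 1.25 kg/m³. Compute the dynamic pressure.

q = 3170 Pa

q = ½ρv² = ½ × 1.25 × 71.2² = 3170 Pa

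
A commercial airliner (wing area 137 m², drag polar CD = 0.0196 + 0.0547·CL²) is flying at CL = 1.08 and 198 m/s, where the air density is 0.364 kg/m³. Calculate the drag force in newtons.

D = 81500 N

CD = 0.0196 + 0.0547 × 1.08² = 0.0834
D = ½ρv²S·CD = ½ × 0.364 × 198² × 137 × 0.0834 = 81500 N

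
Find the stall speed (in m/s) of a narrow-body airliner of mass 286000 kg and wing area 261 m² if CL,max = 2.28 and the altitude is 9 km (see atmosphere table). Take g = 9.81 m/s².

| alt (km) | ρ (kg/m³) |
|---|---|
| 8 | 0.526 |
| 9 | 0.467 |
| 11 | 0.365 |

At 9 km, from the table: ρ = 0.467 kg/m³.
Stall occurs when L = W at CL,max. W = mg = 286000 × 9.81 = 2.806×10^6 N.
V_stall = √(2W/(ρ·S·CL,max)) = √(2 × 2.806×10^6 / (0.467 × 261 × 2.28))
V_stall = √20190 = 142 m/s

V_stall = 142 m/s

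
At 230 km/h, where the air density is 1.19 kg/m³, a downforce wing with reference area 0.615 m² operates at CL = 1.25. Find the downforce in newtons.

L = 1870 N

Convert speed: v = 230 km/h ÷ 3.6 = 63.89 m/s.
L = ½ρv²S·CL = ½ × 1.19 × 63.89² × 0.615 × 1.25 = 1870 N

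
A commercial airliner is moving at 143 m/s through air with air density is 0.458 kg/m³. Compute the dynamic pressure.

q = 4680 Pa

q = ½ρv² = ½ × 0.458 × 143² = 4680 Pa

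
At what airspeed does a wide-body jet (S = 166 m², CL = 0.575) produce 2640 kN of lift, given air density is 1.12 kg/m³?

L = ½ρv²S·CL ⇒ v = √(2L/(ρ·S·CL))
v = √(2 × 2.64×10^6 / (1.12 × 166 × 0.575)) = √49390 = 222 m/s

v = 222 m/s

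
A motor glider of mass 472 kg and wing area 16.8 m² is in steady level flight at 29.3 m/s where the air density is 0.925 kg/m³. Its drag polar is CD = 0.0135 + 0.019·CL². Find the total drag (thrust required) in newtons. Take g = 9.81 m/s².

Weight W = mg = 472 × 9.81 = 4630.3 N; in level flight L = W.
q = ½ρv² = ½ × 0.925 × 29.3² = 397.1 Pa.
Required CL = L/(qS) = 4630.3/(397.1·16.8) = 0.6942.
CD = 0.0135 + 0.019 × 0.6942² = 0.02266.
D = q·S·CD = 397.1 × 16.8 × 0.02266 = 151.1 N

D = 151 N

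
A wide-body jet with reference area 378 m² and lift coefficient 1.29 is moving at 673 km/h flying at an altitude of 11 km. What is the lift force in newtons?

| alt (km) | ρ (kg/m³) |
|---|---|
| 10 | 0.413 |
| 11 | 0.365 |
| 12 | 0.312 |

At 11 km, from the table: ρ = 0.365 kg/m³.
Convert speed: v = 673 km/h ÷ 3.6 = 186.9 m/s.
Dynamic pressure q = ½ρv² = ½ × 0.365 × 186.9² = 6378 Pa.
L = q·S·CL = 6378 × 378 × 1.29 = 3.11×10^6 N ≈ 3110 kN

L = 3.11×10^6 N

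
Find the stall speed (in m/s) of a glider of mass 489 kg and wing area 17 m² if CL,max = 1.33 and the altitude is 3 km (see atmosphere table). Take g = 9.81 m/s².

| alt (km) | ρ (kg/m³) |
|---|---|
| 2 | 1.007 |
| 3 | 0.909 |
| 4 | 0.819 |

V_stall = 21.6 m/s

At 3 km, from the table: ρ = 0.909 kg/m³.
Weight W = mg = 489 × 9.81 = 4797 N.
V_stall = √(2W/(ρ·S·CL,max)) = √(2 × 4797 / (0.909 × 17 × 1.33))
V_stall = √466.8 = 21.6 m/s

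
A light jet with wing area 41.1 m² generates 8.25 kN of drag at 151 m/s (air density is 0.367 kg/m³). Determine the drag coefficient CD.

CD = 0.048

From D = ½ρv²S·CD, rearranging gives CD = 2D/(ρv²S).
CD = 2 × 8250 / (0.367 × 151² × 41.1) = 0.048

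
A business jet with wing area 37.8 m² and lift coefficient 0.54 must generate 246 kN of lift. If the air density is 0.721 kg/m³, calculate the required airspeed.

L = ½ρv²S·CL ⇒ v = √(2L/(ρ·S·CL))
v = √(2 × 2.46×10^5 / (0.721 × 37.8 × 0.54)) = √33430 = 183 m/s

v = 183 m/s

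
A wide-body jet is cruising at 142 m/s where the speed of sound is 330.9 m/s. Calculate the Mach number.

M = v/a = 142 / 330.9 = 0.429

M = 0.429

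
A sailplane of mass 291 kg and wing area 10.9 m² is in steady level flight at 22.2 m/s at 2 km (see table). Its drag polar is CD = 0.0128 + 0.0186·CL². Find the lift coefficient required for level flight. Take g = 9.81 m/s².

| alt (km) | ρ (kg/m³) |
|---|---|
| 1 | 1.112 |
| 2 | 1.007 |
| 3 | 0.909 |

CL = 1.06

At 2 km, from the table: ρ = 1.007 kg/m³.
In steady level flight, lift balances weight: W = mg = 291 × 9.81 = 2854.7 N.
q = ½ρv² = ½ × 1.007 × 22.2² = 248.1 Pa.
CL = W/(q·S) = 2854.7 / (248.1 × 10.9) = 1.055.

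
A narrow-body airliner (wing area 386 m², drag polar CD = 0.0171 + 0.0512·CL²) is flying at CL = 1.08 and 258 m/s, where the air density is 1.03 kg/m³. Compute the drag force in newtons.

D = 1.02×10^6 N

CD = 0.0171 + 0.0512 × 1.08² = 0.07682
D = ½ρv²S·CD = ½ × 1.03 × 258² × 386 × 0.07682 = 1.02×10^6 N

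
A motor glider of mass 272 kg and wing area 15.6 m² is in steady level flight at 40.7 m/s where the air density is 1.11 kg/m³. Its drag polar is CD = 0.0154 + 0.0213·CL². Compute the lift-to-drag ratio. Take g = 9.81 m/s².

L/D = 11.5

Level flight ⇒ L = W = m·g = 272 × 9.81 = 2668.3 N.
Dynamic pressure q = 0.5 × 1.11 × 40.7² = 919.4 Pa.
Required CL = L/(qS) = 2668.3/(919.4·15.6) = 0.1861.
CD = 0.0154 + 0.0213 × 0.1861² = 0.01614.
L/D = CL/CD = 0.1861 / 0.01614 = 11.5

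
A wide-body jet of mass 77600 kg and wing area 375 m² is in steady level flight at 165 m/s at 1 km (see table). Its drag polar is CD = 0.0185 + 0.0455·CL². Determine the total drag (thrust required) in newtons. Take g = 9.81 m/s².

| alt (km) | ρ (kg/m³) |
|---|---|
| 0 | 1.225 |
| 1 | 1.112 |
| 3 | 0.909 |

D = 1.1×10^5 N

At 1 km, from the table: ρ = 1.112 kg/m³.
Weight W = mg = 77600 × 9.81 = 7.6126×10^5 N; in level flight L = W.
Dynamic pressure q = 0.5 × 1.112 × 165² = 15140 Pa.
CL = 2W/(ρv²S) = 2×7.6126×10^5/(1.112×165²×375) = 0.1341.
CD = 0.0185 + 0.0455 × 0.1341² = 0.01932.
D = q·S·CD = 15140 × 375 × 0.01932 = 1.097×10^5 N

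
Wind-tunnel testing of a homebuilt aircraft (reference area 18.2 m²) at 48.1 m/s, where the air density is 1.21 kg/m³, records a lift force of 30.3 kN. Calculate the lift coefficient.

CL = 1.19

From L = ½ρv²S·CL, rearranging gives CL = 2L/(ρv²S).
CL = 2 × 30300 / (1.21 × 48.1² × 18.2) = 1.19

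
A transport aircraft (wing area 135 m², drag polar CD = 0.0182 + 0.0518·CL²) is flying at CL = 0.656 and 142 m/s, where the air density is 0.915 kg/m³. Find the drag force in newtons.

D = 50400 N

CD = 0.0182 + 0.0518 × 0.656² = 0.04049
D = ½ρv²S·CD = ½ × 0.915 × 142² × 135 × 0.04049 = 50400 N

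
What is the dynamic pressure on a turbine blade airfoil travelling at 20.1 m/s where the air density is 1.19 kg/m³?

q = ½ρv² = ½ × 1.19 × 20.1² = 240 Pa

q = 240 Pa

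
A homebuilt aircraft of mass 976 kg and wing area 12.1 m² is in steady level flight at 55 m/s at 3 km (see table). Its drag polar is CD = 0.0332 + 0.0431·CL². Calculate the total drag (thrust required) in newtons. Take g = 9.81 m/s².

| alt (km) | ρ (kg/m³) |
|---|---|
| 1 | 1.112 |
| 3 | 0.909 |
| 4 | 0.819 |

D = 790 N

At 3 km, from the table: ρ = 0.909 kg/m³.
Level flight ⇒ L = W = m·g = 976 × 9.81 = 9574.6 N.
q = ½ρv² = ½ × 0.909 × 55² = 1375 Pa.
CL = W/(q·S) = 9574.6 / (1375 × 12.1) = 0.5755.
CD = 0.0332 + 0.0431 × 0.5755² = 0.04748.
D = q·S·CD = 1375 × 12.1 × 0.04748 = 789.8 N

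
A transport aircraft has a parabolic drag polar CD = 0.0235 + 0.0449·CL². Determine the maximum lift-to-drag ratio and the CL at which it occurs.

(L/D)max = 15.4, at CL = 0.723

For CD = CD0 + K·CL², (L/D)max occurs at CL* = √(CD0/K) and equals 1/(2√(K·CD0)).
(L/D)max = 1/(2√(0.0449 × 0.0235)) = 1/(2 × 0.03248) = 15.4
CL* = √(0.0235/0.0449) = 0.723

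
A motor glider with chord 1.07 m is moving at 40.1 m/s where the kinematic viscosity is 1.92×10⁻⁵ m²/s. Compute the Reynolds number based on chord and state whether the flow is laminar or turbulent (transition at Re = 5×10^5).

Re = v·c/ν = 40.1 × 1.07 / (1.92×10⁻⁵) = 2.23×10^6
Since 2.23×10^6 > 5×10^5, the flow is turbulent.

Re = 2.23×10^6 (turbulent)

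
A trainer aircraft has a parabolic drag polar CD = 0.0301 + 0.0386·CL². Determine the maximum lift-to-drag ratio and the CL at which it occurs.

(L/D)max = 14.7, at CL = 0.883

For CD = CD0 + K·CL², (L/D)max occurs at CL* = √(CD0/K) and equals 1/(2√(K·CD0)).
(L/D)max = 1/(2√(0.0386 × 0.0301)) = 1/(2 × 0.03409) = 14.7
CL* = √(0.0301/0.0386) = 0.883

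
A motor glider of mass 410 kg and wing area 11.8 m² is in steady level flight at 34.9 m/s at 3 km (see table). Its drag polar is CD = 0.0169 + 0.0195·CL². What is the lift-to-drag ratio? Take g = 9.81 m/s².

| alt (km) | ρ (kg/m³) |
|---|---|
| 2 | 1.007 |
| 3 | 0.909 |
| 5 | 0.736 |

At 3 km, from the table: ρ = 0.909 kg/m³.
Weight W = mg = 410 × 9.81 = 4022.1 N; in level flight L = W.
q = ½ρv² = ½ × 0.909 × 34.9² = 553.6 Pa.
CL = W/(q·S) = 4022.1 / (553.6 × 11.8) = 0.6157.
CD = 0.0169 + 0.0195 × 0.6157² = 0.02429.
L/D = CL/CD = 0.6157 / 0.02429 = 25.3

L/D = 25.3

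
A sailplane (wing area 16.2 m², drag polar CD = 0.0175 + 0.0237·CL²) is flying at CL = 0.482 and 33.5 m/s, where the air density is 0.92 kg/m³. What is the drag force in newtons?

CD = 0.0175 + 0.0237 × 0.482² = 0.02301
D = ½ρv²S·CD = ½ × 0.92 × 33.5² × 16.2 × 0.02301 = 192 N

D = 192 N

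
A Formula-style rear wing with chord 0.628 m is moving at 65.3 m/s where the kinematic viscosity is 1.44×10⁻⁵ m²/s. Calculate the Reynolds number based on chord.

Re = 2.85×10^6

Re = v·c/ν = 65.3 × 0.628 / (1.44×10⁻⁵) = 2.85×10^6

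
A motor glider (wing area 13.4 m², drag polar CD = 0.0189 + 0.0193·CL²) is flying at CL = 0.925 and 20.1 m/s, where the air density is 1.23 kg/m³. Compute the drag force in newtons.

D = 118 N

CD = 0.0189 + 0.0193 × 0.925² = 0.03541
D = ½ρv²S·CD = ½ × 1.23 × 20.1² × 13.4 × 0.03541 = 118 N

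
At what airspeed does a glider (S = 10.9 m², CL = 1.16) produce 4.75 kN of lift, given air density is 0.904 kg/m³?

L = ½ρv²S·CL ⇒ v = √(2L/(ρ·S·CL))
v = √(2 × 4750 / (0.904 × 10.9 × 1.16)) = √831.1 = 28.8 m/s

v = 28.8 m/s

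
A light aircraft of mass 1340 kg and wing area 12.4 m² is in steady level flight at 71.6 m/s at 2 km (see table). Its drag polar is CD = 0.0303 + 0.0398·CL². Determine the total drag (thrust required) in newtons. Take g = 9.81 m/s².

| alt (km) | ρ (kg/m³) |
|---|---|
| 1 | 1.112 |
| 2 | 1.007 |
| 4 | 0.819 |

D = 1180 N

At 2 km, from the table: ρ = 1.007 kg/m³.
Level flight ⇒ L = W = m·g = 1340 × 9.81 = 13145 N.
q = ½ρv² = ½ × 1.007 × 71.6² = 2581 Pa.
CL = W/(q·S) = 13145 / (2581 × 12.4) = 0.4107.
CD = 0.0303 + 0.0398 × 0.4107² = 0.03701.
D = q·S·CD = 2581 × 12.4 × 0.03701 = 1185 N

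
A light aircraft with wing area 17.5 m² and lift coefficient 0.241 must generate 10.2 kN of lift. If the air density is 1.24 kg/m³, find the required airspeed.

L = ½ρv²S·CL ⇒ v = √(2L/(ρ·S·CL))
v = √(2 × 10200 / (1.24 × 17.5 × 0.241)) = √3901 = 62.5 m/s

v = 62.5 m/s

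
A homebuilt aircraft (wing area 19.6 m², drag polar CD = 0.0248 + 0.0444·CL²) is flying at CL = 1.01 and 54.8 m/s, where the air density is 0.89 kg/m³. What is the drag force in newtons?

D = 1840 N

CD = 0.0248 + 0.0444 × 1.01² = 0.07009
D = ½ρv²S·CD = ½ × 0.89 × 54.8² × 19.6 × 0.07009 = 1840 N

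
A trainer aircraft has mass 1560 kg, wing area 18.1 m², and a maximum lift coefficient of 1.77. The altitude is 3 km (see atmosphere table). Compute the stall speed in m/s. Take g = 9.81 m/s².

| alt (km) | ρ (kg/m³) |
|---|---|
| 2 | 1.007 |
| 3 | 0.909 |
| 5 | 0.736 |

At 3 km, from the table: ρ = 0.909 kg/m³.
Weight W = mg = 1560 × 9.81 = 15300 N.
V_stall = √(2W/(ρ·S·CL,max)) = √(2 × 15300 / (0.909 × 18.1 × 1.77))
V_stall = √1051 = 32.4 m/s

V_stall = 32.4 m/s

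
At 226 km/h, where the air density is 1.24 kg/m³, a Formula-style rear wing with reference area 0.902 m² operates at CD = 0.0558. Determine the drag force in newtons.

D = 123 N

Convert speed: v = 226 km/h ÷ 3.6 = 62.78 m/s.
Dynamic pressure q = ½ρv² = ½ × 1.24 × 62.78² = 2443 Pa.
D = q·S·CD = 2443 × 0.902 × 0.0558 = 123 N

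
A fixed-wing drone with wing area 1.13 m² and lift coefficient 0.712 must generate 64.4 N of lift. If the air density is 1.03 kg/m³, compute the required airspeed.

v = 12.5 m/s

L = ½ρv²S·CL ⇒ v = √(2L/(ρ·S·CL))
v = √(2 × 64.4 / (1.03 × 1.13 × 0.712)) = √155.4 = 12.5 m/s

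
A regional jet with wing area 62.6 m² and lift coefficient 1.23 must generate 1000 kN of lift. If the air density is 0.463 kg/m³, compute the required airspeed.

L = ½ρv²S·CL ⇒ v = √(2L/(ρ·S·CL))
v = √(2 × 1×10^6 / (0.463 × 62.6 × 1.23)) = √56100 = 237 m/s

v = 237 m/s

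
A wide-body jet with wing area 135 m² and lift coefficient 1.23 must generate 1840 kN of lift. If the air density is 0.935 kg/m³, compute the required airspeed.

v = 154 m/s

L = ½ρv²S·CL ⇒ v = √(2L/(ρ·S·CL))
v = √(2 × 1.84×10^6 / (0.935 × 135 × 1.23)) = √23700 = 154 m/s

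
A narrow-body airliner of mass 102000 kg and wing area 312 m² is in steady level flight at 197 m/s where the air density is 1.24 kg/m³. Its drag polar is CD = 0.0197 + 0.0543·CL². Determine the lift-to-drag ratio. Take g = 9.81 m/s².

L/D = 6.45

In steady level flight, lift balances weight: W = mg = 102000 × 9.81 = 1.0006×10^6 N.
Dynamic pressure q = 0.5 × 1.24 × 197² = 24060 Pa.
CL = W/(q·S) = 1.0006×10^6 / (24060 × 312) = 0.1333.
CD = 0.0197 + 0.0543 × 0.1333² = 0.02066.
L/D = CL/CD = 0.1333 / 0.02066 = 6.45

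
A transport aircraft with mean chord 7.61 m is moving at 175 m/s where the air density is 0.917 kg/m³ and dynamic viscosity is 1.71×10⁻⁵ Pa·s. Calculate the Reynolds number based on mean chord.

Re = ρ·v·c/μ = 0.917 × 175 × 7.61 / (1.71×10⁻⁵) = 7.14×10^7

Re = 7.14×10^7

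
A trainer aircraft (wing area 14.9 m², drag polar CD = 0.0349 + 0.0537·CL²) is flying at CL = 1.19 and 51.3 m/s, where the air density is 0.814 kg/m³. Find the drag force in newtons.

D = 1770 N

CD = 0.0349 + 0.0537 × 1.19² = 0.1109
D = ½ρv²S·CD = ½ × 0.814 × 51.3² × 14.9 × 0.1109 = 1770 N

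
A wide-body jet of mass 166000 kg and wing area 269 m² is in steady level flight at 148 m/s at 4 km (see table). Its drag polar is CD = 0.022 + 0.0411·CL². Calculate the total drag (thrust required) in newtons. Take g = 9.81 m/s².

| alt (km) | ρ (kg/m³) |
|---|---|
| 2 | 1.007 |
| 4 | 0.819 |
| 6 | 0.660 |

At 4 km, from the table: ρ = 0.819 kg/m³.
Weight W = mg = 166000 × 9.81 = 1.6285×10^6 N; in level flight L = W.
Dynamic pressure q = 0.5 × 0.819 × 148² = 8970 Pa.
CL = 2W/(ρv²S) = 2×1.6285×10^6/(0.819×148²×269) = 0.6749.
CD = 0.022 + 0.0411 × 0.6749² = 0.04072.
D = q·S·CD = 8970 × 269 × 0.04072 = 98250 N

D = 98300 N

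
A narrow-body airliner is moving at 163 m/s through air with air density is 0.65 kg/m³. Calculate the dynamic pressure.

q = 8630 Pa

q = ½ρv² = ½ × 0.65 × 163² = 8630 Pa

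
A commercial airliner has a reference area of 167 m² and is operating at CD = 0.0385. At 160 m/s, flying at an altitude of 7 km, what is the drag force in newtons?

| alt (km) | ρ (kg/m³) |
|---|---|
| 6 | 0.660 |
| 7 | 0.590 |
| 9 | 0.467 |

At 7 km, from the table: ρ = 0.590 kg/m³.
Dynamic pressure q = ½ρv² = ½ × 0.59 × 160² = 7552 Pa.
D = q·S·CD = 7552 × 167 × 0.0385 = 48600 N ≈ 48.6 kN

D = 48600 N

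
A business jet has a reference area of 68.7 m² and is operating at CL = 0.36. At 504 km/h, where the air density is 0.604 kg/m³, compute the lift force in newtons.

Convert speed: v = 504 km/h ÷ 3.6 = 140 m/s.
Dynamic pressure q = ½ρv² = ½ × 0.604 × 140² = 5919 Pa.
L = q·S·CL = 5919 × 68.7 × 0.36 = 1.46×10^5 N ≈ 146 kN

L = 1.46×10^5 N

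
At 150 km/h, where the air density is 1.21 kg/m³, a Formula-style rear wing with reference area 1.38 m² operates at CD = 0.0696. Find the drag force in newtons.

D = 101 N

Convert speed: v = 150 km/h ÷ 3.6 = 41.67 m/s.
Dynamic pressure q = ½ρv² = ½ × 1.21 × 41.67² = 1050 Pa.
D = q·S·CD = 1050 × 1.38 × 0.0696 = 101 N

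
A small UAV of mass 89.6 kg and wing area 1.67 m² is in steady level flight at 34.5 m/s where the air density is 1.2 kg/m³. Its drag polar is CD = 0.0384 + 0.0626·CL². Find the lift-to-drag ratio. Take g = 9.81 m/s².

In steady level flight, lift balances weight: W = mg = 89.6 × 9.81 = 878.98 N.
Dynamic pressure q = 0.5 × 1.2 × 34.5² = 714.1 Pa.
CL = 2W/(ρv²S) = 2×878.98/(1.2×34.5²×1.67) = 0.737.
CD = 0.0384 + 0.0626 × 0.737² = 0.0724.
L/D = CL/CD = 0.737 / 0.0724 = 10.2

L/D = 10.2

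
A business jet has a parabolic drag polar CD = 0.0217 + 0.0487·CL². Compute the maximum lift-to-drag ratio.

(L/D)max = 15.4

For CD = CD0 + K·CL², (L/D)max occurs at CL* = √(CD0/K) and equals 1/(2√(K·CD0)).
(L/D)max = 1/(2√(0.0487 × 0.0217)) = 1/(2 × 0.03251) = 15.4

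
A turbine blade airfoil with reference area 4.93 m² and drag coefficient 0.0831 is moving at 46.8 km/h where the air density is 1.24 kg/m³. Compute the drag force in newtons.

D = 42.9 N

Convert speed: v = 46.8 km/h ÷ 3.6 = 13 m/s.
Dynamic pressure q = ½ρv² = ½ × 1.24 × 13² = 104.8 Pa.
D = q·S·CD = 104.8 × 4.93 × 0.0831 = 42.9 N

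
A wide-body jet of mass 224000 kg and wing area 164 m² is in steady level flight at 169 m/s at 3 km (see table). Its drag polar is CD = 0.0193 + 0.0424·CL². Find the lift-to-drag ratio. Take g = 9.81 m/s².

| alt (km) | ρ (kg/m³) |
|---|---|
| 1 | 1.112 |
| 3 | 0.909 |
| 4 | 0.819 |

At 3 km, from the table: ρ = 0.909 kg/m³.
In steady level flight, lift balances weight: W = mg = 224000 × 9.81 = 2.1974×10^6 N.
q = ½ρv² = ½ × 0.909 × 169² = 12980 Pa.
CL = W/(q·S) = 2.1974×10^6 / (12980 × 164) = 1.032.
CD = 0.0193 + 0.0424 × 1.032² = 0.06447.
L/D = CL/CD = 1.032 / 0.06447 = 16

L/D = 16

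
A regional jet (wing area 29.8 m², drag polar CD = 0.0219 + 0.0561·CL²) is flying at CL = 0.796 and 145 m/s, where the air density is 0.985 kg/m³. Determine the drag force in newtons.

D = 17700 N

CD = 0.0219 + 0.0561 × 0.796² = 0.05745
D = ½ρv²S·CD = ½ × 0.985 × 145² × 29.8 × 0.05745 = 17700 N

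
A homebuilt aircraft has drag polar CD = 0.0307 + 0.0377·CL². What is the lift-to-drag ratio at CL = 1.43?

L/D = 13.3

CD = 0.0307 + 0.0377 × 1.43² = 0.1078
L/D = CL/CD = 1.43 / 0.1078 = 13.3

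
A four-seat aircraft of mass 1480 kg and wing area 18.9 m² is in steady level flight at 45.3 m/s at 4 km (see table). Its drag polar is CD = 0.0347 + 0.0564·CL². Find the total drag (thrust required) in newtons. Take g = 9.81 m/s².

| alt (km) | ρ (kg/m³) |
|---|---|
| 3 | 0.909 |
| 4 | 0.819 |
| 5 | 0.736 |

D = 1300 N

At 4 km, from the table: ρ = 0.819 kg/m³.
In steady level flight, lift balances weight: W = mg = 1480 × 9.81 = 14519 N.
Dynamic pressure q = 0.5 × 0.819 × 45.3² = 840.3 Pa.
CL = W/(q·S) = 14519 / (840.3 × 18.9) = 0.9142.
CD = 0.0347 + 0.0564 × 0.9142² = 0.08183.
D = q·S·CD = 840.3 × 18.9 × 0.08183 = 1300 N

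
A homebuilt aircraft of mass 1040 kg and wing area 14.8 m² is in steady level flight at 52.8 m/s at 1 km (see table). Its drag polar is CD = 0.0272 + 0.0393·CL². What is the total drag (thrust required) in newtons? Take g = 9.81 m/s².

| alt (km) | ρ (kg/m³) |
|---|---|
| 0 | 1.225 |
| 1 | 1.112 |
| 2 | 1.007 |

At 1 km, from the table: ρ = 1.112 kg/m³.
Weight W = mg = 1040 × 9.81 = 10202 N; in level flight L = W.
Dynamic pressure q = 0.5 × 1.112 × 52.8² = 1550 Pa.
CL = 2W/(ρv²S) = 2×10202/(1.112×52.8²×14.8) = 0.4447.
CD = 0.0272 + 0.0393 × 0.4447² = 0.03497.
D = q·S·CD = 1550 × 14.8 × 0.03497 = 802.3 N

D = 802 N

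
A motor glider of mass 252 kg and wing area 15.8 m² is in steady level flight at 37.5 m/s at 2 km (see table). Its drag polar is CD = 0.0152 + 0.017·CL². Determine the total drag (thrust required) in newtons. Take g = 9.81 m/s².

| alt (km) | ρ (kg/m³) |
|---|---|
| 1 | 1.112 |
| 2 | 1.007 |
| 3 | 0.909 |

At 2 km, from the table: ρ = 1.007 kg/m³.
In steady level flight, lift balances weight: W = mg = 252 × 9.81 = 2472.1 N.
Dynamic pressure q = 0.5 × 1.007 × 37.5² = 708 Pa.
CL = W/(q·S) = 2472.1 / (708 × 15.8) = 0.221.
CD = 0.0152 + 0.017 × 0.221² = 0.01603.
D = q·S·CD = 708 × 15.8 × 0.01603 = 179.3 N

D = 179 N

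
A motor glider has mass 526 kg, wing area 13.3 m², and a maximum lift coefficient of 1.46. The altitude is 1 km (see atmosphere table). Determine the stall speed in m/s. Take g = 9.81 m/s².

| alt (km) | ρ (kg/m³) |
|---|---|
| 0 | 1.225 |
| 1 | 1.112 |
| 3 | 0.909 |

At 1 km, from the table: ρ = 1.112 kg/m³.
At stall, lift equals weight: L = W = m·g = 526 × 9.81 = 5160 N.
From L = ½ρV²S·CL,max = W: V_stall = √(2W/(ρSCL,max)) = √(2·5160/(1.112·13.3·1.46))
V_stall = √477.9 = 21.9 m/s

V_stall = 21.9 m/s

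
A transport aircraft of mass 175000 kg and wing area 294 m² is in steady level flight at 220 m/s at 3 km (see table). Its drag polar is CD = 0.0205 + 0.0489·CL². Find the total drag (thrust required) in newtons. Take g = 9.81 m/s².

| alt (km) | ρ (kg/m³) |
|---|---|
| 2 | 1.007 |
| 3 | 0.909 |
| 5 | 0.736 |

At 3 km, from the table: ρ = 0.909 kg/m³.
Level flight ⇒ L = W = m·g = 175000 × 9.81 = 1.7168×10^6 N.
q = ½ρv² = ½ × 0.909 × 220² = 22000 Pa.
Required CL = L/(qS) = 1.7168×10^6/(22000·294) = 0.2654.
CD = 0.0205 + 0.0489 × 0.2654² = 0.02395.
D = q·S·CD = 22000 × 294 × 0.02395 = 1.549×10^5 N

D = 1.55×10^5 N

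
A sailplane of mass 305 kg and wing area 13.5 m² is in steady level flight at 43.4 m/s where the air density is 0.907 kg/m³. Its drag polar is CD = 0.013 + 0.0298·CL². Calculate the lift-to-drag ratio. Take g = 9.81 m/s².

Weight W = mg = 305 × 9.81 = 2992.1 N; in level flight L = W.
q = ½ρv² = ½ × 0.907 × 43.4² = 854.2 Pa.
CL = W/(q·S) = 2992.1 / (854.2 × 13.5) = 0.2595.
CD = 0.013 + 0.0298 × 0.2595² = 0.01501.
L/D = CL/CD = 0.2595 / 0.01501 = 17.3

L/D = 17.3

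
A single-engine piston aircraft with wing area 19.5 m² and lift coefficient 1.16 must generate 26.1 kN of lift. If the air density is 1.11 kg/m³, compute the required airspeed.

L = ½ρv²S·CL ⇒ v = √(2L/(ρ·S·CL))
v = √(2 × 26100 / (1.11 × 19.5 × 1.16)) = √2079 = 45.6 m/s

v = 45.6 m/s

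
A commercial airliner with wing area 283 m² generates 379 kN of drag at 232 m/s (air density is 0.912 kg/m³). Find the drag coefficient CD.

CD = 0.0546

From D = ½ρv²S·CD, rearranging gives CD = 2D/(ρv²S).
CD = 2 × 3.79×10^5 / (0.912 × 232² × 283) = 0.0546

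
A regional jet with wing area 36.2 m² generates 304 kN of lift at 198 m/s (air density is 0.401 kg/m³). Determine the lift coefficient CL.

CL = 1.07

From L = ½ρv²S·CL, rearranging gives CL = 2L/(ρv²S).
CL = 2 × 3.04×10^5 / (0.401 × 198² × 36.2) = 1.07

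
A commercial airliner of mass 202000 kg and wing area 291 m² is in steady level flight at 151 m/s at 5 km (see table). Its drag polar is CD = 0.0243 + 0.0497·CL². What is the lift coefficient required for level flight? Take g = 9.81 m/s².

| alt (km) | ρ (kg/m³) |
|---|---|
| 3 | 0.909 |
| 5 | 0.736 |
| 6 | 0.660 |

CL = 0.812

At 5 km, from the table: ρ = 0.736 kg/m³.
Weight W = mg = 202000 × 9.81 = 1.9816×10^6 N; in level flight L = W.
q = ½ρv² = ½ × 0.736 × 151² = 8391 Pa.
CL = 2W/(ρv²S) = 2×1.9816×10^6/(0.736×151²×291) = 0.8116.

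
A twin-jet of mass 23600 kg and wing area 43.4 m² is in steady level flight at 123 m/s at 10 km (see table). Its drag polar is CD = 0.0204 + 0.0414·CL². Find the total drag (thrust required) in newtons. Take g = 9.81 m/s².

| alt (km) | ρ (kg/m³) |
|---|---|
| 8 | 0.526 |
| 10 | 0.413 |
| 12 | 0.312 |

At 10 km, from the table: ρ = 0.413 kg/m³.
In steady level flight, lift balances weight: W = mg = 23600 × 9.81 = 2.3152×10^5 N.
Dynamic pressure q = 0.5 × 0.413 × 123² = 3124 Pa.
CL = W/(q·S) = 2.3152×10^5 / (3124 × 43.4) = 1.708.
CD = 0.0204 + 0.0414 × 1.708² = 0.1411.
D = q·S·CD = 3124 × 43.4 × 0.1411 = 19130 N

D = 19100 N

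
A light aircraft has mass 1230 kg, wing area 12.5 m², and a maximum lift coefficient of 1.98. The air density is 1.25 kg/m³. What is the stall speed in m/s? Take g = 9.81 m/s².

Stall occurs when L = W at CL,max. W = mg = 1230 × 9.81 = 12070 N.
V_stall = √(2W/(ρ·S·CL,max)) = √(2 × 12070 / (1.25 × 12.5 × 1.98))
V_stall = √780 = 27.9 m/s

V_stall = 27.9 m/s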